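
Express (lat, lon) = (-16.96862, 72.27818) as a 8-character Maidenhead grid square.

Add 180° to longitude and 90° to latitude: 252.27818, 73.03138.
Field (20°×10°, letters A–R): lon ⌊252.27818/20⌋ = 12 → M; lat ⌊73.03138/10⌋ = 7 → H.
Square (2°×1°, digits 0–9): lon ⌊12.27818/2⌋ = 6; lat ⌊3.03138/1⌋ = 3.
Subsquare (5′×2.5′, letters a–x): lon ⌊0.27818/0.0833333⌋ = 3 → d; lat ⌊0.03138/0.0416667⌋ = 0 → a.
Extended square (30″×15″, digits 0–9): lon ⌊0.02818/0.00833333⌋ = 3; lat ⌊0.03138/0.00416667⌋ = 7.

MH63da37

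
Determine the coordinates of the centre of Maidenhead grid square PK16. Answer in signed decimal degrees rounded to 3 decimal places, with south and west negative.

16.500, 123.000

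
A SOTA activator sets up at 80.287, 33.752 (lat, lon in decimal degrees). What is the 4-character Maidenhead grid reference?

Offset from 180°W / 90°S: lon 213.75°, lat 170.29°.
Field (20°×10°, letters A–R): lon ⌊213.75/20⌋ = 10 → K; lat ⌊170.29/10⌋ = 17 → R.
Square (2°×1°, digits 0–9): lon ⌊13.75/2⌋ = 6; lat ⌊0.29/1⌋ = 0.

KR60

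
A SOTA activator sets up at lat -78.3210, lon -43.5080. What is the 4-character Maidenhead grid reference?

GB81

Add 180° to longitude and 90° to latitude: 136.49, 11.68.
Field: 136.49/20 → 6 → G, 11.68/10 → 1 → B; chars GB.
Square: 16.49/2 → 8, 1.68/1 → 1; chars 81.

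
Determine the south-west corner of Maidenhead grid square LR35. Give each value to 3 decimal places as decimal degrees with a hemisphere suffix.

Field L=11, R=17: +11·20° lon, +17·10° lat → SW at lon 40°, lat 80°.
Square 3, 5: +3·2° lon, +5·1° lat → SW at lon 46°, lat 85°.
latitude 85.000° N, longitude 46.000° E.

85.000° N, 46.000° E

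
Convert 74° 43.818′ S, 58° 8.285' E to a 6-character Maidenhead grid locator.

LB95bg

Add 180° to longitude and 90° to latitude: 238.1381, 15.2697.
Field: lon ⌊238.1381/20⌋ = 11 → L; lat ⌊15.2697/10⌋ = 1 → B.
Square: lon ⌊18.1381/2⌋ = 9; lat ⌊5.2697/1⌋ = 5.
Subsquare: lon ⌊0.1381/0.0833333⌋ = 1 → b; lat ⌊0.2697/0.0416667⌋ = 6 → g.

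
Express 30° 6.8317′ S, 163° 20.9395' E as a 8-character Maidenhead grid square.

RF19qv12

Shift to the Maidenhead origin (180°W, 90°S): lon 343.34899, lat 59.88614.
Field: 343.34899/20 → 17 → R, 59.88614/10 → 5 → F; chars RF.
Square: 3.34899/2 → 1, 9.88614/1 → 9; chars 19.
Subsquare: 1.34899/0.0833333 → 16 → q, 0.88614/0.0416667 → 21 → v; chars qv.
Extended square: 0.01566/0.00833333 → 1, 0.01114/0.00416667 → 2; chars 12.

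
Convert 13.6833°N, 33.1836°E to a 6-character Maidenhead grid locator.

Add 180° to longitude and 90° to latitude: 213.1836, 103.6833.
Field: 213.1836/20 → 10 → K, 103.6833/10 → 10 → K; chars KK.
Square: 13.1836/2 → 6, 3.6833/1 → 3; chars 63.
Subsquare: 1.1836/0.0833333 → 14 → o, 0.6833/0.0416667 → 16 → q; chars oq.

KK63oq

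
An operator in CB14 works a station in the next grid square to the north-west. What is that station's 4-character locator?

CB05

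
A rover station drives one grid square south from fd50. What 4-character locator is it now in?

Latitude square 0; −1 → -1, wraps to 9, carry into field.
Latitude field D = 3; −1 → 2 = C.
The longitude characters are unchanged.

FC59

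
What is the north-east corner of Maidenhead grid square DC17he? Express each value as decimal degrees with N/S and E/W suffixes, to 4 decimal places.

Field D=3, C=2: +3·20° lon, +2·10° lat → SW at lon -120°, lat -70°.
Square 1, 7: +1·2° lon, +7·1° lat → SW at lon -118°, lat -63°.
Subsquare h=7, e=4: +7·0.0833333° lon, +4·0.0416667° lat → SW at lon -117.417°, lat -62.8333°.
Cell spans 0.0833333° lon × 0.0416667° lat. NE corner is SW corner plus one full cell.
latitude 62.7917° S, longitude 117.3333° W.

62.7917° S, 117.3333° W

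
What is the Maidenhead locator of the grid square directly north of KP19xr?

Latitude subsquare r = 17; +1 → 18 = s.
The longitude characters are unchanged.

KP19xs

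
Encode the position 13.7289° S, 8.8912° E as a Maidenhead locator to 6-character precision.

JH46kg

Offset from 180°W / 90°S: lon 188.8912°, lat 76.2711°.
Field (20°×10°, letters A–R): lon ⌊188.8912/20⌋ = 9 → J; lat ⌊76.2711/10⌋ = 7 → H.
Square (2°×1°, digits 0–9): lon ⌊8.8912/2⌋ = 4; lat ⌊6.2711/1⌋ = 6.
Subsquare (5′×2.5′, letters a–x): lon ⌊0.8912/0.0833333⌋ = 10 → k; lat ⌊0.2711/0.0416667⌋ = 6 → g.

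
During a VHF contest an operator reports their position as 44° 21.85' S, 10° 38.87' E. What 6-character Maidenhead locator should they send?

JE55hp

Add 180° to longitude and 90° to latitude: 190.6478, 45.6358.
Field: 190.6478/20 → 9 → J, 45.6358/10 → 4 → E; chars JE.
Square: 10.6478/2 → 5, 5.6358/1 → 5; chars 55.
Subsquare: 0.6478/0.0833333 → 7 → h, 0.6358/0.0416667 → 15 → p; chars hp.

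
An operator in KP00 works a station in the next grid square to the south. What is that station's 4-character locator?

KO09

Latitude square 0; −1 → -1, wraps to 9, carry into field.
Latitude field P = 15; −1 → 14 = O.
The longitude characters are unchanged.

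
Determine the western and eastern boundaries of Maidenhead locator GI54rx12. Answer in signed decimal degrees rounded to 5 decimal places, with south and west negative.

-48.57500, -48.56667

Field G=6, I=8: +6·20° lon, +8·10° lat → SW at lon -60°, lat -10°.
Square 5, 4: +5·2° lon, +4·1° lat → SW at lon -50°, lat -6°.
Subsquare r=17, x=23: +17·0.0833333° lon, +23·0.0416667° lat → SW at lon -48.5833°, lat -5.04167°.
Extended square 1, 2: +1·0.00833333° lon, +2·0.00416667° lat → SW at lon -48.575°, lat -5.03333°.
Cell spans 0.00833333° lon × 0.00416667° lat.
west -48.57500, east -48.56667.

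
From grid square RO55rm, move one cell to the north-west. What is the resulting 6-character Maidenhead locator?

Longitude subsquare r = 17; −1 → 16 = q.
Latitude subsquare m = 12; +1 → 13 = n.

RO55qn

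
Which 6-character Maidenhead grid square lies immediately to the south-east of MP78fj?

Longitude subsquare f = 5; +1 → 6 = g.
Latitude subsquare j = 9; −1 → 8 = i.

MP78gi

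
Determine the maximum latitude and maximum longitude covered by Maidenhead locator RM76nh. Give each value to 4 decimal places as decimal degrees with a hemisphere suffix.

Field R=17, M=12: +17·20° lon, +12·10° lat → SW at lon 160°, lat 30°.
Square 7, 6: +7·2° lon, +6·1° lat → SW at lon 174°, lat 36°.
Subsquare n=13, h=7: +13·0.0833333° lon, +7·0.0416667° lat → SW at lon 175.083°, lat 36.2917°.
Cell spans 0.0833333° lon × 0.0416667° lat. NE corner is SW corner plus one full cell.
latitude 36.3333° N, longitude 175.1667° E.

36.3333° N, 175.1667° E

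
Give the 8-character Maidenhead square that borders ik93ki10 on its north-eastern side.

Longitude extended square 1; +1 → 2.
Latitude extended square 0; +1 → 1.

IK93ki21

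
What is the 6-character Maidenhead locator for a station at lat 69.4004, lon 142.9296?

QP19lj

Offset from 180°W / 90°S: lon 322.9296°, lat 159.4004°.
Field: 322.9296/20 → 16 → Q, 159.4004/10 → 15 → P; chars QP.
Square: 2.9296/2 → 1, 9.4004/1 → 9; chars 19.
Subsquare: 0.9296/0.0833333 → 11 → l, 0.4004/0.0416667 → 9 → j; chars lj.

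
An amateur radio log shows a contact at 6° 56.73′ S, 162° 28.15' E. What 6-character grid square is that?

Offset from 180°W / 90°S: lon 342.4692°, lat 83.0545°.
Field: lon ⌊342.4692/20⌋ = 17 → R; lat ⌊83.0545/10⌋ = 8 → I.
Square: lon ⌊2.4692/2⌋ = 1; lat ⌊3.0545/1⌋ = 3.
Subsquare: lon ⌊0.4692/0.0833333⌋ = 5 → f; lat ⌊0.0545/0.0416667⌋ = 1 → b.

RI13fb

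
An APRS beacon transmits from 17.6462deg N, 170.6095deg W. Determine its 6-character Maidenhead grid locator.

AK47qp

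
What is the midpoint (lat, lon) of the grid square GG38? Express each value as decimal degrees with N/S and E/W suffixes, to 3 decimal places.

Field G=6, G=6: +6·20° lon, +6·10° lat → SW at lon -60°, lat -30°.
Square 3, 8: +3·2° lon, +8·1° lat → SW at lon -54°, lat -22°.
Cell spans 2° lon × 1° lat. Centre is SW corner plus half of each.
latitude 21.500° S, longitude 53.000° W.

21.500° S, 53.000° W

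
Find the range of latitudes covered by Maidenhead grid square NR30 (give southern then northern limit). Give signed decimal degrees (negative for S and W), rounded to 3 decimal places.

Field N=13, R=17: +13·20° lon, +17·10° lat → SW at lon 80°, lat 80°.
Square 3, 0: +3·2° lon, +0·1° lat → SW at lon 86°, lat 80°.
Cell spans 2° lon × 1° lat.
south 80.000, north 81.000.

80.000, 81.000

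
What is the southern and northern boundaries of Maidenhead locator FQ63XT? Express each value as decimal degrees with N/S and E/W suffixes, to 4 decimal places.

Field F=5, Q=16: +5·20° lon, +16·10° lat → SW at lon -80°, lat 70°.
Square 6, 3: +6·2° lon, +3·1° lat → SW at lon -68°, lat 73°.
Subsquare x=23, t=19: +23·0.0833333° lon, +19·0.0416667° lat → SW at lon -66.0833°, lat 73.7917°.
Cell spans 0.0833333° lon × 0.0416667° lat.
south 73.7917° N, north 73.8333° N.

73.7917° N, 73.8333° N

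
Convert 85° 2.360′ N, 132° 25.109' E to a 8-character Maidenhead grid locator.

Add 180° to longitude and 90° to latitude: 312.41848, 175.03933.
Field (20°×10°, letters A–R): 312.41848/20 → 15 → P, 175.03933/10 → 17 → R; chars PR.
Square (2°×1°, digits 0–9): 12.41848/2 → 6, 5.03933/1 → 5; chars 65.
Subsquare (5′×2.5′, letters a–x): 0.41848/0.0833333 → 5 → f, 0.03933/0.0416667 → 0 → a; chars fa.
Extended square (30″×15″, digits 0–9): 0.00182/0.00833333 → 0, 0.03933/0.00416667 → 9; chars 09.

PR65fa09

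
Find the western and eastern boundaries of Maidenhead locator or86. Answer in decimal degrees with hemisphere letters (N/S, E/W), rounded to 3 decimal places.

116.000° E, 118.000° E

Field O=14, R=17: +14·20° lon, +17·10° lat → SW at lon 100°, lat 80°.
Square 8, 6: +8·2° lon, +6·1° lat → SW at lon 116°, lat 86°.
Cell spans 2° lon × 1° lat.
west 116.000° E, east 118.000° E.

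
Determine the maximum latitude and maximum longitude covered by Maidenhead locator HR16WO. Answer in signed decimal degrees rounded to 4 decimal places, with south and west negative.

86.6250, -36.0833

Field H=7, R=17: +7·20° lon, +17·10° lat → SW at lon -40°, lat 80°.
Square 1, 6: +1·2° lon, +6·1° lat → SW at lon -38°, lat 86°.
Subsquare w=22, o=14: +22·0.0833333° lon, +14·0.0416667° lat → SW at lon -36.1667°, lat 86.5833°.
Cell spans 0.0833333° lon × 0.0416667° lat. NE corner is SW corner plus one full cell.
latitude 86.6250, longitude -36.0833.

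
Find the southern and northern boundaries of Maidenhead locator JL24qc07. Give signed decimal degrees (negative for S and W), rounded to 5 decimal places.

Field J=9, L=11: +9·20° lon, +11·10° lat → SW at lon 0°, lat 20°.
Square 2, 4: +2·2° lon, +4·1° lat → SW at lon 4°, lat 24°.
Subsquare q=16, c=2: +16·0.0833333° lon, +2·0.0416667° lat → SW at lon 5.33333°, lat 24.0833°.
Extended square 0, 7: +0·0.00833333° lon, +7·0.00416667° lat → SW at lon 5.33333°, lat 24.1125°.
Cell spans 0.00833333° lon × 0.00416667° lat.
south 24.11250, north 24.11667.

24.11250, 24.11667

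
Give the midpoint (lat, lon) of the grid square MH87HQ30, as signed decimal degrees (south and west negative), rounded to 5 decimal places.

-12.33125, 76.61250

Field M=12, H=7: +12·20° lon, +7·10° lat → SW at lon 60°, lat -20°.
Square 8, 7: +8·2° lon, +7·1° lat → SW at lon 76°, lat -13°.
Subsquare h=7, q=16: +7·0.0833333° lon, +16·0.0416667° lat → SW at lon 76.5833°, lat -12.3333°.
Extended square 3, 0: +3·0.00833333° lon, +0·0.00416667° lat → SW at lon 76.6083°, lat -12.3333°.
Cell spans 0.00833333° lon × 0.00416667° lat. Centre is SW corner plus half of each.
latitude -12.33125, longitude 76.61250.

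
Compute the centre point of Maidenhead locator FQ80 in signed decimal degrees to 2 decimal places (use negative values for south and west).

70.50, -63.00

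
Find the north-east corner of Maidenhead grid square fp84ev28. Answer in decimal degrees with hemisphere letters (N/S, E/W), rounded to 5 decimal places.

Field F=5, P=15: +5·20° lon, +15·10° lat → SW at lon -80°, lat 60°.
Square 8, 4: +8·2° lon, +4·1° lat → SW at lon -64°, lat 64°.
Subsquare e=4, v=21: +4·0.0833333° lon, +21·0.0416667° lat → SW at lon -63.6667°, lat 64.875°.
Extended square 2, 8: +2·0.00833333° lon, +8·0.00416667° lat → SW at lon -63.65°, lat 64.9083°.
Cell spans 0.00833333° lon × 0.00416667° lat. NE corner is SW corner plus one full cell.
latitude 64.91250° N, longitude 63.64167° W.

64.91250° N, 63.64167° W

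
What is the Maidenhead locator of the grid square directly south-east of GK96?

HK05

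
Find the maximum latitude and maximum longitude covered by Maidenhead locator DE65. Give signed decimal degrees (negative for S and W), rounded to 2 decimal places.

-44.00, -106.00

Field D=3, E=4: +3·20° lon, +4·10° lat → SW at lon -120°, lat -50°.
Square 6, 5: +6·2° lon, +5·1° lat → SW at lon -108°, lat -45°.
Cell spans 2° lon × 1° lat. NE corner is SW corner plus one full cell.
latitude -44.00, longitude -106.00.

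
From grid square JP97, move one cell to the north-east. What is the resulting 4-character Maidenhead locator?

Longitude square 9; +1 → 10, wraps to 0, carry into field.
Longitude field J = 9; +1 → 10 = K.
Latitude square 7; +1 → 8.

KP08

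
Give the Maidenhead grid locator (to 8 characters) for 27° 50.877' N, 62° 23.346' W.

Offset from 180°W / 90°S: lon 117.61090°, lat 117.84795°.
Field (20°×10°, letters A–R): 117.61090/20 → 5 → F, 117.84795/10 → 11 → L; chars FL.
Square (2°×1°, digits 0–9): 17.61090/2 → 8, 7.84795/1 → 7; chars 87.
Subsquare (5′×2.5′, letters a–x): 1.61090/0.0833333 → 19 → t, 0.84795/0.0416667 → 20 → u; chars tu.
Extended square (30″×15″, digits 0–9): 0.02757/0.00833333 → 3, 0.01462/0.00416667 → 3; chars 33.

FL87tu33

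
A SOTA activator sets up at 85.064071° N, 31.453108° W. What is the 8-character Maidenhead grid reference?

Shift to the Maidenhead origin (180°W, 90°S): lon 148.54689, lat 175.06407.
Field: lon ⌊148.54689/20⌋ = 7 → H; lat ⌊175.06407/10⌋ = 17 → R.
Square: lon ⌊8.54689/2⌋ = 4; lat ⌊5.06407/1⌋ = 5.
Subsquare: lon ⌊0.54689/0.0833333⌋ = 6 → g; lat ⌊0.06407/0.0416667⌋ = 1 → b.
Extended square: lon ⌊0.04689/0.00833333⌋ = 5; lat ⌊0.02240/0.00416667⌋ = 5.

HR45gb55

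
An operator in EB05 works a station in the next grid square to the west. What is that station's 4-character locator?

Longitude square 0; −1 → -1, wraps to 9, carry into field.
Longitude field E = 4; −1 → 3 = D.
The latitude characters are unchanged.

DB95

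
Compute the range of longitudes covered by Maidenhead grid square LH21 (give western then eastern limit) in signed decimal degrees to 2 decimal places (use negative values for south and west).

44.00, 46.00

Field L=11, H=7: +11·20° lon, +7·10° lat → SW at lon 40°, lat -20°.
Square 2, 1: +2·2° lon, +1·1° lat → SW at lon 44°, lat -19°.
Cell spans 2° lon × 1° lat.
west 44.00, east 46.00.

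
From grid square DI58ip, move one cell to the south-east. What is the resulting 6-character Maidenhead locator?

Longitude subsquare i = 8; +1 → 9 = j.
Latitude subsquare p = 15; −1 → 14 = o.

DI58jo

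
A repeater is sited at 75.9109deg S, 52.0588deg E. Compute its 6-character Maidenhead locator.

Shift to the Maidenhead origin (180°W, 90°S): lon 232.0588, lat 14.0891.
Field (20°×10°, letters A–R): 232.0588/20 → 11 → L, 14.0891/10 → 1 → B; chars LB.
Square (2°×1°, digits 0–9): 12.0588/2 → 6, 4.0891/1 → 4; chars 64.
Subsquare (5′×2.5′, letters a–x): 0.0588/0.0833333 → 0 → a, 0.0891/0.0416667 → 2 → c; chars ac.

LB64ac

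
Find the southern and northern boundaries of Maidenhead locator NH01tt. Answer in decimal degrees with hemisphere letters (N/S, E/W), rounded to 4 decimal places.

18.2083° S, 18.1667° S

Field N=13, H=7: +13·20° lon, +7·10° lat → SW at lon 80°, lat -20°.
Square 0, 1: +0·2° lon, +1·1° lat → SW at lon 80°, lat -19°.
Subsquare t=19, t=19: +19·0.0833333° lon, +19·0.0416667° lat → SW at lon 81.5833°, lat -18.2083°.
Cell spans 0.0833333° lon × 0.0416667° lat.
south 18.2083° S, north 18.1667° S.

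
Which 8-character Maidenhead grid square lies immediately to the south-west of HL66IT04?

HL66ht93

Longitude extended square 0; −1 → -1, wraps to 9, carry into subsquare.
Longitude subsquare i = 8; −1 → 7 = h.
Latitude extended square 4; −1 → 3.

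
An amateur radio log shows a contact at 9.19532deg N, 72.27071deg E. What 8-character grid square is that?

MJ69de26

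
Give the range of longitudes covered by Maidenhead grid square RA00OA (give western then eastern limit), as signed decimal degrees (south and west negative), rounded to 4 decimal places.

Field R=17, A=0: +17·20° lon, +0·10° lat → SW at lon 160°, lat -90°.
Square 0, 0: +0·2° lon, +0·1° lat → SW at lon 160°, lat -90°.
Subsquare o=14, a=0: +14·0.0833333° lon, +0·0.0416667° lat → SW at lon 161.167°, lat -90°.
Cell spans 0.0833333° lon × 0.0416667° lat.
west 161.1667, east 161.2500.

161.1667, 161.2500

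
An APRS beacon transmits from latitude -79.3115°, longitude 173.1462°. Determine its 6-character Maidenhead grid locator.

Offset from 180°W / 90°S: lon 353.1462°, lat 10.6885°.
Field: lon ⌊353.1462/20⌋ = 17 → R; lat ⌊10.6885/10⌋ = 1 → B.
Square: lon ⌊13.1462/2⌋ = 6; lat ⌊0.6885/1⌋ = 0.
Subsquare: lon ⌊1.1462/0.0833333⌋ = 13 → n; lat ⌊0.6885/0.0416667⌋ = 16 → q.

RB60nq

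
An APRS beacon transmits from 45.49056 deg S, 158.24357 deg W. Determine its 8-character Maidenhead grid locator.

Add 180° to longitude and 90° to latitude: 21.75643, 44.50944.
Field (20°×10°, letters A–R): lon ⌊21.75643/20⌋ = 1 → B; lat ⌊44.50944/10⌋ = 4 → E.
Square (2°×1°, digits 0–9): lon ⌊1.75643/2⌋ = 0; lat ⌊4.50944/1⌋ = 4.
Subsquare (5′×2.5′, letters a–x): lon ⌊1.75643/0.0833333⌋ = 21 → v; lat ⌊0.50944/0.0416667⌋ = 12 → m.
Extended square (30″×15″, digits 0–9): lon ⌊0.00643/0.00833333⌋ = 0; lat ⌊0.00944/0.00416667⌋ = 2.

BE04vm02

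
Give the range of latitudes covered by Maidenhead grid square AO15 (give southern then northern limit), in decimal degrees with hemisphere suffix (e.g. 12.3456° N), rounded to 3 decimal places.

55.000° N, 56.000° N

Field A=0, O=14: +0·20° lon, +14·10° lat → SW at lon -180°, lat 50°.
Square 1, 5: +1·2° lon, +5·1° lat → SW at lon -178°, lat 55°.
Cell spans 2° lon × 1° lat.
south 55.000° N, north 56.000° N.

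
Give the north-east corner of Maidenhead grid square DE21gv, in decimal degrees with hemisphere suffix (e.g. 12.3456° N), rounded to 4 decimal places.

48.0833° S, 115.4167° W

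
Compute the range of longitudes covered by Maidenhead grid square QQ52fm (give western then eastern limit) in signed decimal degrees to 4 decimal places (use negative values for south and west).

Field Q=16, Q=16: +16·20° lon, +16·10° lat → SW at lon 140°, lat 70°.
Square 5, 2: +5·2° lon, +2·1° lat → SW at lon 150°, lat 72°.
Subsquare f=5, m=12: +5·0.0833333° lon, +12·0.0416667° lat → SW at lon 150.417°, lat 72.5°.
Cell spans 0.0833333° lon × 0.0416667° lat.
west 150.4167, east 150.5000.

150.4167, 150.5000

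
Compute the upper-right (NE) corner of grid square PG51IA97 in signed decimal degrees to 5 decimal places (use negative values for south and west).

Field P=15, G=6: +15·20° lon, +6·10° lat → SW at lon 120°, lat -30°.
Square 5, 1: +5·2° lon, +1·1° lat → SW at lon 130°, lat -29°.
Subsquare i=8, a=0: +8·0.0833333° lon, +0·0.0416667° lat → SW at lon 130.667°, lat -29°.
Extended square 9, 7: +9·0.00833333° lon, +7·0.00416667° lat → SW at lon 130.742°, lat -28.9708°.
Cell spans 0.00833333° lon × 0.00416667° lat. NE corner is SW corner plus one full cell.
latitude -28.96667, longitude 130.75000.

-28.96667, 130.75000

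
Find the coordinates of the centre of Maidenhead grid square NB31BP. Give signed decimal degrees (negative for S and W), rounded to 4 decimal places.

Field N=13, B=1: +13·20° lon, +1·10° lat → SW at lon 80°, lat -80°.
Square 3, 1: +3·2° lon, +1·1° lat → SW at lon 86°, lat -79°.
Subsquare b=1, p=15: +1·0.0833333° lon, +15·0.0416667° lat → SW at lon 86.0833°, lat -78.375°.
Cell spans 0.0833333° lon × 0.0416667° lat. Centre is SW corner plus half of each.
latitude -78.3542, longitude 86.1250.

-78.3542, 86.1250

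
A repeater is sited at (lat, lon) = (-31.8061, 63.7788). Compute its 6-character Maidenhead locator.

MF18ve

Add 180° to longitude and 90° to latitude: 243.7788, 58.1939.
Field (20°×10°, letters A–R): lon ⌊243.7788/20⌋ = 12 → M; lat ⌊58.1939/10⌋ = 5 → F.
Square (2°×1°, digits 0–9): lon ⌊3.7788/2⌋ = 1; lat ⌊8.1939/1⌋ = 8.
Subsquare (5′×2.5′, letters a–x): lon ⌊1.7788/0.0833333⌋ = 21 → v; lat ⌊0.1939/0.0416667⌋ = 4 → e.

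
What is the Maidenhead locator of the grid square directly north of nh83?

NH84

Latitude square 3; +1 → 4.
The longitude characters are unchanged.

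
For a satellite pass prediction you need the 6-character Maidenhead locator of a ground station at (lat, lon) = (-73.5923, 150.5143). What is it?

QB56gj

Add 180° to longitude and 90° to latitude: 330.5143, 16.4077.
Field: 330.5143/20 → 16 → Q, 16.4077/10 → 1 → B; chars QB.
Square: 10.5143/2 → 5, 6.4077/1 → 6; chars 56.
Subsquare: 0.5143/0.0833333 → 6 → g, 0.4077/0.0416667 → 9 → j; chars gj.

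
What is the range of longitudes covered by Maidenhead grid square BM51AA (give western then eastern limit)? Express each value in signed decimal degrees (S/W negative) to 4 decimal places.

-150.0000, -149.9167

Field B=1, M=12: +1·20° lon, +12·10° lat → SW at lon -160°, lat 30°.
Square 5, 1: +5·2° lon, +1·1° lat → SW at lon -150°, lat 31°.
Subsquare a=0, a=0: +0·0.0833333° lon, +0·0.0416667° lat → SW at lon -150°, lat 31°.
Cell spans 0.0833333° lon × 0.0416667° lat.
west -150.0000, east -149.9167.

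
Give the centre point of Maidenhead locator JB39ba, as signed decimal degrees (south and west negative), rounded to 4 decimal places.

-70.9792, 6.1250

Field J=9, B=1: +9·20° lon, +1·10° lat → SW at lon 0°, lat -80°.
Square 3, 9: +3·2° lon, +9·1° lat → SW at lon 6°, lat -71°.
Subsquare b=1, a=0: +1·0.0833333° lon, +0·0.0416667° lat → SW at lon 6.08333°, lat -71°.
Cell spans 0.0833333° lon × 0.0416667° lat. Centre is SW corner plus half of each.
latitude -70.9792, longitude 6.1250.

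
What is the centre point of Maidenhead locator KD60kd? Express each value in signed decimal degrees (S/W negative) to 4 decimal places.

-59.8542, 32.8750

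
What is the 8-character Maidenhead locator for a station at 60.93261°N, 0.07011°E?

JP00aw83

Add 180° to longitude and 90° to latitude: 180.07011, 150.93261.
Field (20°×10°, letters A–R): lon ⌊180.07011/20⌋ = 9 → J; lat ⌊150.93261/10⌋ = 15 → P.
Square (2°×1°, digits 0–9): lon ⌊0.07011/2⌋ = 0; lat ⌊0.93261/1⌋ = 0.
Subsquare (5′×2.5′, letters a–x): lon ⌊0.07011/0.0833333⌋ = 0 → a; lat ⌊0.93261/0.0416667⌋ = 22 → w.
Extended square (30″×15″, digits 0–9): lon ⌊0.07011/0.00833333⌋ = 8; lat ⌊0.01594/0.00416667⌋ = 3.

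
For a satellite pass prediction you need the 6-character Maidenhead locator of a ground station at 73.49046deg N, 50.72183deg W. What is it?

GQ43pl

Add 180° to longitude and 90° to latitude: 129.2782, 163.4905.
Field: 129.2782/20 → 6 → G, 163.4905/10 → 16 → Q; chars GQ.
Square: 9.2782/2 → 4, 3.4905/1 → 3; chars 43.
Subsquare: 1.2782/0.0833333 → 15 → p, 0.4905/0.0416667 → 11 → l; chars pl.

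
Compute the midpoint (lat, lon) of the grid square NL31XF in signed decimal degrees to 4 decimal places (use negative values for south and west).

Field N=13, L=11: +13·20° lon, +11·10° lat → SW at lon 80°, lat 20°.
Square 3, 1: +3·2° lon, +1·1° lat → SW at lon 86°, lat 21°.
Subsquare x=23, f=5: +23·0.0833333° lon, +5·0.0416667° lat → SW at lon 87.9167°, lat 21.2083°.
Cell spans 0.0833333° lon × 0.0416667° lat. Centre is SW corner plus half of each.
latitude 21.2292, longitude 87.9583.

21.2292, 87.9583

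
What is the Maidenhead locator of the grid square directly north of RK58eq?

RK58er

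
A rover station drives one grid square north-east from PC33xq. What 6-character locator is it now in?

Longitude subsquare x = 23; +1 → 24, wraps to 0 = a, carry into square.
Longitude square 3; +1 → 4.
Latitude subsquare q = 16; +1 → 17 = r.

PC43ar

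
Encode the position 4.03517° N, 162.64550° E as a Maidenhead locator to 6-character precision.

RJ14ha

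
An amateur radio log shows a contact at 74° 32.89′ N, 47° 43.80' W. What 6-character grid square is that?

GQ64dn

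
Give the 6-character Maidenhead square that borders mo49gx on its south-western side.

MO49fw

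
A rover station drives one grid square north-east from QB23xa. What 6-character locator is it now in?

Longitude subsquare x = 23; +1 → 24, wraps to 0 = a, carry into square.
Longitude square 2; +1 → 3.
Latitude subsquare a = 0; +1 → 1 = b.

QB33ab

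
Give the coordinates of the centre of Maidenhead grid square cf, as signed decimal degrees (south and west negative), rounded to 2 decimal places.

-35.00, -130.00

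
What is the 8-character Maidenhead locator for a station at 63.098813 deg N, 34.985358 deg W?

HP23mc13

Offset from 180°W / 90°S: lon 145.01464°, lat 153.09881°.
Field: lon ⌊145.01464/20⌋ = 7 → H; lat ⌊153.09881/10⌋ = 15 → P.
Square: lon ⌊5.01464/2⌋ = 2; lat ⌊3.09881/1⌋ = 3.
Subsquare: lon ⌊1.01464/0.0833333⌋ = 12 → m; lat ⌊0.09881/0.0416667⌋ = 2 → c.
Extended square: lon ⌊0.01464/0.00833333⌋ = 1; lat ⌊0.01548/0.00416667⌋ = 3.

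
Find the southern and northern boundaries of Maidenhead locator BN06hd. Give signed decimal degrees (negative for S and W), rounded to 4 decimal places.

Field B=1, N=13: +1·20° lon, +13·10° lat → SW at lon -160°, lat 40°.
Square 0, 6: +0·2° lon, +6·1° lat → SW at lon -160°, lat 46°.
Subsquare h=7, d=3: +7·0.0833333° lon, +3·0.0416667° lat → SW at lon -159.417°, lat 46.125°.
Cell spans 0.0833333° lon × 0.0416667° lat.
south 46.1250, north 46.1667.

46.1250, 46.1667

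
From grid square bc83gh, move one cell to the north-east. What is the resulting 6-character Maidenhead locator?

Longitude subsquare g = 6; +1 → 7 = h.
Latitude subsquare h = 7; +1 → 8 = i.

BC83hi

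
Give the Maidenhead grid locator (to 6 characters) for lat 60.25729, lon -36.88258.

Add 180° to longitude and 90° to latitude: 143.1174, 150.2573.
Field: 143.1174/20 → 7 → H, 150.2573/10 → 15 → P; chars HP.
Square: 3.1174/2 → 1, 0.2573/1 → 0; chars 10.
Subsquare: 1.1174/0.0833333 → 13 → n, 0.2573/0.0416667 → 6 → g; chars ng.

HP10ng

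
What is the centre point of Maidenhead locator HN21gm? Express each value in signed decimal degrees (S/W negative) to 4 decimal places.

41.5208, -35.4583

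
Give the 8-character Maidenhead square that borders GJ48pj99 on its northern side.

GJ48pk90

Latitude extended square 9; +1 → 10, wraps to 0, carry into subsquare.
Latitude subsquare j = 9; +1 → 10 = k.
The longitude characters are unchanged.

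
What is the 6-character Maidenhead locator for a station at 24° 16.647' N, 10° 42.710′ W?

Add 180° to longitude and 90° to latitude: 169.2882, 114.2775.
Field: 169.2882/20 → 8 → I, 114.2775/10 → 11 → L; chars IL.
Square: 9.2882/2 → 4, 4.2775/1 → 4; chars 44.
Subsquare: 1.2882/0.0833333 → 15 → p, 0.2775/0.0416667 → 6 → g; chars pg.

IL44pg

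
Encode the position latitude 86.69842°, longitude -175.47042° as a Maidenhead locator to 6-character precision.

AR26gq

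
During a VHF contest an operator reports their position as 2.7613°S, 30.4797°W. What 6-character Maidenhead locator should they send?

HI47sf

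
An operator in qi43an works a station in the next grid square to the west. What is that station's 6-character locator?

QI33xn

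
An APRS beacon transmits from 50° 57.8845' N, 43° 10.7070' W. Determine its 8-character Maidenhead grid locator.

GO80jx81

Add 180° to longitude and 90° to latitude: 136.82155, 140.96474.
Field (20°×10°, letters A–R): lon ⌊136.82155/20⌋ = 6 → G; lat ⌊140.96474/10⌋ = 14 → O.
Square (2°×1°, digits 0–9): lon ⌊16.82155/2⌋ = 8; lat ⌊0.96474/1⌋ = 0.
Subsquare (5′×2.5′, letters a–x): lon ⌊0.82155/0.0833333⌋ = 9 → j; lat ⌊0.96474/0.0416667⌋ = 23 → x.
Extended square (30″×15″, digits 0–9): lon ⌊0.07155/0.00833333⌋ = 8; lat ⌊0.00641/0.00416667⌋ = 1.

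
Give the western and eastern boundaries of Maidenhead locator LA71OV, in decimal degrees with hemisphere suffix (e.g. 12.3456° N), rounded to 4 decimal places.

55.1667° E, 55.2500° E

Field L=11, A=0: +11·20° lon, +0·10° lat → SW at lon 40°, lat -90°.
Square 7, 1: +7·2° lon, +1·1° lat → SW at lon 54°, lat -89°.
Subsquare o=14, v=21: +14·0.0833333° lon, +21·0.0416667° lat → SW at lon 55.1667°, lat -88.125°.
Cell spans 0.0833333° lon × 0.0416667° lat.
west 55.1667° E, east 55.2500° E.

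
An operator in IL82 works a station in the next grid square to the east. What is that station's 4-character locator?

Longitude square 8; +1 → 9.
The latitude characters are unchanged.

IL92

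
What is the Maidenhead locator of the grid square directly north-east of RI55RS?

RI55st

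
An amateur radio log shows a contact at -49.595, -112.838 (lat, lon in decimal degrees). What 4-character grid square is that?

DE30

Add 180° to longitude and 90° to latitude: 67.16, 40.41.
Field (20°×10°, letters A–R): lon ⌊67.16/20⌋ = 3 → D; lat ⌊40.41/10⌋ = 4 → E.
Square (2°×1°, digits 0–9): lon ⌊7.16/2⌋ = 3; lat ⌊0.41/1⌋ = 0.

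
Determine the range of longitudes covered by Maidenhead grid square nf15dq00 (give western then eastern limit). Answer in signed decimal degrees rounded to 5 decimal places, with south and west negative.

82.25000, 82.25833

Field N=13, F=5: +13·20° lon, +5·10° lat → SW at lon 80°, lat -40°.
Square 1, 5: +1·2° lon, +5·1° lat → SW at lon 82°, lat -35°.
Subsquare d=3, q=16: +3·0.0833333° lon, +16·0.0416667° lat → SW at lon 82.25°, lat -34.3333°.
Extended square 0, 0: +0·0.00833333° lon, +0·0.00416667° lat → SW at lon 82.25°, lat -34.3333°.
Cell spans 0.00833333° lon × 0.00416667° lat.
west 82.25000, east 82.25833.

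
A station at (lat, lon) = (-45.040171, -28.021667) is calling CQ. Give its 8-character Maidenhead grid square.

Add 180° to longitude and 90° to latitude: 151.97833, 44.95983.
Field (20°×10°, letters A–R): 151.97833/20 → 7 → H, 44.95983/10 → 4 → E; chars HE.
Square (2°×1°, digits 0–9): 11.97833/2 → 5, 4.95983/1 → 4; chars 54.
Subsquare (5′×2.5′, letters a–x): 1.97833/0.0833333 → 23 → x, 0.95983/0.0416667 → 23 → x; chars xx.
Extended square (30″×15″, digits 0–9): 0.06167/0.00833333 → 7, 0.00150/0.00416667 → 0; chars 70.

HE54xx70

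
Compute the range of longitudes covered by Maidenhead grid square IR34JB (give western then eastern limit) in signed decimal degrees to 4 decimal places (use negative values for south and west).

-13.2500, -13.1667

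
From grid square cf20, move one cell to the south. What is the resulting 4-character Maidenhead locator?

Latitude square 0; −1 → -1, wraps to 9, carry into field.
Latitude field F = 5; −1 → 4 = E.
The longitude characters are unchanged.

CE29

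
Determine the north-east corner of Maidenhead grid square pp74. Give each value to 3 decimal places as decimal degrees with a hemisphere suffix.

65.000° N, 136.000° E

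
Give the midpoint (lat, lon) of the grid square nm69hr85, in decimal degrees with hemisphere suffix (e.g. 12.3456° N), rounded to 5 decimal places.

Field N=13, M=12: +13·20° lon, +12·10° lat → SW at lon 80°, lat 30°.
Square 6, 9: +6·2° lon, +9·1° lat → SW at lon 92°, lat 39°.
Subsquare h=7, r=17: +7·0.0833333° lon, +17·0.0416667° lat → SW at lon 92.5833°, lat 39.7083°.
Extended square 8, 5: +8·0.00833333° lon, +5·0.00416667° lat → SW at lon 92.65°, lat 39.7292°.
Cell spans 0.00833333° lon × 0.00416667° lat. Centre is SW corner plus half of each.
latitude 39.73125° N, longitude 92.65417° E.

39.73125° N, 92.65417° E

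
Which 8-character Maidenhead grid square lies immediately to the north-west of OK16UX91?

OK16ux82

Longitude extended square 9; −1 → 8.
Latitude extended square 1; +1 → 2.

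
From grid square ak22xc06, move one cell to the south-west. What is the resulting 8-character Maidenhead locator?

AK22wc95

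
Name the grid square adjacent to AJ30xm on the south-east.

AJ40al

Longitude subsquare x = 23; +1 → 24, wraps to 0 = a, carry into square.
Longitude square 3; +1 → 4.
Latitude subsquare m = 12; −1 → 11 = l.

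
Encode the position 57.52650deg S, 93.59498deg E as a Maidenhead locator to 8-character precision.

Offset from 180°W / 90°S: lon 273.59498°, lat 32.47350°.
Field: lon ⌊273.59498/20⌋ = 13 → N; lat ⌊32.47350/10⌋ = 3 → D.
Square: lon ⌊13.59498/2⌋ = 6; lat ⌊2.47350/1⌋ = 2.
Subsquare: lon ⌊1.59498/0.0833333⌋ = 19 → t; lat ⌊0.47350/0.0416667⌋ = 11 → l.
Extended square: lon ⌊0.01165/0.00833333⌋ = 1; lat ⌊0.01517/0.00416667⌋ = 3.

ND62tl13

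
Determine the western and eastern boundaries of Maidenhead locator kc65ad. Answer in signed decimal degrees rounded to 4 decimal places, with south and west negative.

Field K=10, C=2: +10·20° lon, +2·10° lat → SW at lon 20°, lat -70°.
Square 6, 5: +6·2° lon, +5·1° lat → SW at lon 32°, lat -65°.
Subsquare a=0, d=3: +0·0.0833333° lon, +3·0.0416667° lat → SW at lon 32°, lat -64.875°.
Cell spans 0.0833333° lon × 0.0416667° lat.
west 32.0000, east 32.0833.

32.0000, 32.0833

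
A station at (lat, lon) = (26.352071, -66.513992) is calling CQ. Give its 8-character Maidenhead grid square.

FL66ri84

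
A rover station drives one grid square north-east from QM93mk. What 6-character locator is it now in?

QM93nl

Longitude subsquare m = 12; +1 → 13 = n.
Latitude subsquare k = 10; +1 → 11 = l.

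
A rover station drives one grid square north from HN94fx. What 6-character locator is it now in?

HN95fa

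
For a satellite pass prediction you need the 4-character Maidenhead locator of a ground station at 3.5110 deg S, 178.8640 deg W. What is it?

Add 180° to longitude and 90° to latitude: 1.14, 86.49.
Field: 1.14/20 → 0 → A, 86.49/10 → 8 → I; chars AI.
Square: 1.14/2 → 0, 6.49/1 → 6; chars 06.

AI06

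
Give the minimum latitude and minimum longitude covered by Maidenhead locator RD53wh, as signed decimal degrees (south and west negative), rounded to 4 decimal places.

-56.7083, 171.8333

Field R=17, D=3: +17·20° lon, +3·10° lat → SW at lon 160°, lat -60°.
Square 5, 3: +5·2° lon, +3·1° lat → SW at lon 170°, lat -57°.
Subsquare w=22, h=7: +22·0.0833333° lon, +7·0.0416667° lat → SW at lon 171.833°, lat -56.7083°.
latitude -56.7083, longitude 171.8333.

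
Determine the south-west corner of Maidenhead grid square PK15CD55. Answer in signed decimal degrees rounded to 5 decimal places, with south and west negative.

Field P=15, K=10: +15·20° lon, +10·10° lat → SW at lon 120°, lat 10°.
Square 1, 5: +1·2° lon, +5·1° lat → SW at lon 122°, lat 15°.
Subsquare c=2, d=3: +2·0.0833333° lon, +3·0.0416667° lat → SW at lon 122.167°, lat 15.125°.
Extended square 5, 5: +5·0.00833333° lon, +5·0.00416667° lat → SW at lon 122.208°, lat 15.1458°.
latitude 15.14583, longitude 122.20833.

15.14583, 122.20833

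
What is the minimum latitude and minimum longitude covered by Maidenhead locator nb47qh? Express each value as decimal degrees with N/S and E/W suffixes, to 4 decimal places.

72.7083° S, 89.3333° E

Field N=13, B=1: +13·20° lon, +1·10° lat → SW at lon 80°, lat -80°.
Square 4, 7: +4·2° lon, +7·1° lat → SW at lon 88°, lat -73°.
Subsquare q=16, h=7: +16·0.0833333° lon, +7·0.0416667° lat → SW at lon 89.3333°, lat -72.7083°.
latitude 72.7083° S, longitude 89.3333° E.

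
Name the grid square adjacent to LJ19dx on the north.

Latitude subsquare x = 23; +1 → 24, wraps to 0 = a, carry into square.
Latitude square 9; +1 → 10, wraps to 0, carry into field.
Latitude field J = 9; +1 → 10 = K.
The longitude characters are unchanged.

LK10da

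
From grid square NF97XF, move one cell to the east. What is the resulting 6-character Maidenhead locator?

Longitude subsquare x = 23; +1 → 24, wraps to 0 = a, carry into square.
Longitude square 9; +1 → 10, wraps to 0, carry into field.
Longitude field N = 13; +1 → 14 = O.
The latitude characters are unchanged.

OF07af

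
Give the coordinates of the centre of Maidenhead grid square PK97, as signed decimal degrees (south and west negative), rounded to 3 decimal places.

17.500, 139.000

Field P=15, K=10: +15·20° lon, +10·10° lat → SW at lon 120°, lat 10°.
Square 9, 7: +9·2° lon, +7·1° lat → SW at lon 138°, lat 17°.
Cell spans 2° lon × 1° lat. Centre is SW corner plus half of each.
latitude 17.500, longitude 139.000.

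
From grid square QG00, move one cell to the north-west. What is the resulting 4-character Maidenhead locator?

Longitude square 0; −1 → -1, wraps to 9, carry into field.
Longitude field Q = 16; −1 → 15 = P.
Latitude square 0; +1 → 1.

PG91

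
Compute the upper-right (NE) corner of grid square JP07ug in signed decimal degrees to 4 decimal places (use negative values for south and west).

67.2917, 1.7500

Field J=9, P=15: +9·20° lon, +15·10° lat → SW at lon 0°, lat 60°.
Square 0, 7: +0·2° lon, +7·1° lat → SW at lon 0°, lat 67°.
Subsquare u=20, g=6: +20·0.0833333° lon, +6·0.0416667° lat → SW at lon 1.66667°, lat 67.25°.
Cell spans 0.0833333° lon × 0.0416667° lat. NE corner is SW corner plus one full cell.
latitude 67.2917, longitude 1.7500.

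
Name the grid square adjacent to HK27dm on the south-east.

Longitude subsquare d = 3; +1 → 4 = e.
Latitude subsquare m = 12; −1 → 11 = l.

HK27el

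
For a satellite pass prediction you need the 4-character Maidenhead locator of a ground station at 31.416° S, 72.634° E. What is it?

MF68

Add 180° to longitude and 90° to latitude: 252.63, 58.58.
Field: 252.63/20 → 12 → M, 58.58/10 → 5 → F; chars MF.
Square: 12.63/2 → 6, 8.58/1 → 8; chars 68.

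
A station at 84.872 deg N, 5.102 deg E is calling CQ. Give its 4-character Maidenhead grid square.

Add 180° to longitude and 90° to latitude: 185.10, 174.87.
Field: 185.10/20 → 9 → J, 174.87/10 → 17 → R; chars JR.
Square: 5.10/2 → 2, 4.87/1 → 4; chars 24.

JR24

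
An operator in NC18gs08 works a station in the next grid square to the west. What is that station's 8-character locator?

NC18fs98

Longitude extended square 0; −1 → -1, wraps to 9, carry into subsquare.
Longitude subsquare g = 6; −1 → 5 = f.
The latitude characters are unchanged.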